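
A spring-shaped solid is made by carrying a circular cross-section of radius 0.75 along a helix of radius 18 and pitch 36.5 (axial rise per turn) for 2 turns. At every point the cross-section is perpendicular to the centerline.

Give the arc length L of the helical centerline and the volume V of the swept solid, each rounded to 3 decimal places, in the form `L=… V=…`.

2πR = 2π·18 = 113.097336
per-turn = √(113.097336² + 36.5²) = √(12791.0073 + 1332.25) = √14123.2573 = 118.841311
L = 2 × 118.841311 = 237.682623
V = π·0.75² × L = 1.767146 × 237.682623 = 420.019865

L=237.683 V=420.020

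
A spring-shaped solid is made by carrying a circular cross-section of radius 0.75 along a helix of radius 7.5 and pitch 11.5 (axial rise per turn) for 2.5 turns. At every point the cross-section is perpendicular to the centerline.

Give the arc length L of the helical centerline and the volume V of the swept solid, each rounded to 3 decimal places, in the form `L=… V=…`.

L=121.267 V=214.297

2πR = 2π·7.5 = 47.123890
per-turn = √(47.123890² + 11.5²) = √(2220.6610 + 132.25) = √2352.9110 = 48.506814
L = 2.5 × 48.506814 = 121.267035
V = π·0.75² × L = 1.767146 × 121.267035 = 214.296539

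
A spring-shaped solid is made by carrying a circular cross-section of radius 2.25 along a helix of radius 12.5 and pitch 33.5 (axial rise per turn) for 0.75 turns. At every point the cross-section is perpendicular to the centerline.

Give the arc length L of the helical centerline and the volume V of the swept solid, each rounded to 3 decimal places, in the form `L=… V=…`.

2πR = 2π·12.5 = 78.539816
per-turn = √(78.539816² + 33.5²) = √(6168.5028 + 1122.25) = √7290.7528 = 85.385905
L = 0.75 × 85.385905 = 64.039429
V = π·2.25² × L = 15.904313 × 64.039429 = 1018.503105

L=64.039 V=1018.503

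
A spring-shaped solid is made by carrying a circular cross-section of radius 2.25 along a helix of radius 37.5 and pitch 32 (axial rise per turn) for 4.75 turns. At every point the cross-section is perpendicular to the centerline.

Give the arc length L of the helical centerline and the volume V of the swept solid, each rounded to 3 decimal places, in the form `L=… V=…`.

2πR = 2π·37.5 = 235.619449
per-turn = √(235.619449² + 32²) = √(55516.5248 + 1024) = √56540.5248 = 237.782516
L = 4.75 × 237.782516 = 1129.466949
V = π·2.25² × L = 15.904313 × 1129.466949 = 17963.395671

L=1129.467 V=17963.396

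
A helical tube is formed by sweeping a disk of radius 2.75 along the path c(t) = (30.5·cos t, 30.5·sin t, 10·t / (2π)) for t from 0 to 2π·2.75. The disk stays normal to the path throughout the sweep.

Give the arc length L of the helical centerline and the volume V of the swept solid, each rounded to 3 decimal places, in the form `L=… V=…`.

2πR = 2π·30.5 = 191.637152
per-turn = √(191.637152² + 10²) = √(36724.7980 + 100) = √36824.7980 = 191.897884
L = 2.75 × 191.897884 = 527.719182
V = π·2.75² × L = 23.758294 × 527.719182 = 12537.707701

L=527.719 V=12537.708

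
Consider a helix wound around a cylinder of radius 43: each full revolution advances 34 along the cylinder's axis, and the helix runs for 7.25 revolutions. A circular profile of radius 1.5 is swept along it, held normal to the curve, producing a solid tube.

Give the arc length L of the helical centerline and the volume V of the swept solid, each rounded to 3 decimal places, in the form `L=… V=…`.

L=1974.232 V=13955.026

2πR = 2π·43 = 270.176968
per-turn = √(270.176968² + 34²) = √(72995.5942 + 1156) = √74151.5942 = 272.307903
L = 7.25 × 272.307903 = 1974.232298
V = π·1.5² × L = 7.068583 × 1974.232298 = 13955.025791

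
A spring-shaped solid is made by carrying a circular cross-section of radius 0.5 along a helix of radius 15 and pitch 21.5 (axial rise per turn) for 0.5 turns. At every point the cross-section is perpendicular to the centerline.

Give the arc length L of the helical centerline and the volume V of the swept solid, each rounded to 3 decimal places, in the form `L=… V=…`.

L=48.334 V=37.962

2πR = 2π·15 = 94.247780
per-turn = √(94.247780² + 21.5²) = √(8882.6440 + 462.25) = √9344.8940 = 96.668992
L = 0.5 × 96.668992 = 48.334496
V = π·0.5² × L = 0.785398 × 48.334496 = 37.961824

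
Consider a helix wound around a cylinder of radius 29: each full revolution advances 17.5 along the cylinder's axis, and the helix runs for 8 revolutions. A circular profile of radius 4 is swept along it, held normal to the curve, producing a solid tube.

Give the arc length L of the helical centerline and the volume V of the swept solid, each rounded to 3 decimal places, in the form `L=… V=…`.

L=1464.406 V=73609.098

2πR = 2π·29 = 182.212374
per-turn = √(182.212374² + 17.5²) = √(33201.3492 + 306.25) = √33507.5992 = 183.050810
L = 8 × 183.050810 = 1464.406484
V = π·4² × L = 50.265482 × 1464.406484 = 73609.098411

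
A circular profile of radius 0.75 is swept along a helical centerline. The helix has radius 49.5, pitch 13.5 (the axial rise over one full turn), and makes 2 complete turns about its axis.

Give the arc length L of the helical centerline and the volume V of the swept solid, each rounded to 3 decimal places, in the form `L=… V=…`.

2πR = 2π·49.5 = 311.017673
per-turn = √(311.017673² + 13.5²) = √(96731.9927 + 182.25) = √96914.2427 = 311.310525
L = 2 × 311.310525 = 622.621049
V = π·0.75² × L = 1.767146 × 622.621049 = 1100.262214

L=622.621 V=1100.262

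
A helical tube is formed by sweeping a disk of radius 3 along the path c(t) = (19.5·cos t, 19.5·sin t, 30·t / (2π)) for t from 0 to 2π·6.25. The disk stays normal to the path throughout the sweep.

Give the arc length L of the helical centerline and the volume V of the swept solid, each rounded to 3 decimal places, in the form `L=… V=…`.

L=788.384 V=22291.036

2πR = 2π·19.5 = 122.522113
per-turn = √(122.522113² + 30²) = √(15011.6683 + 900) = √15911.6683 = 126.141461
L = 6.25 × 126.141461 = 788.384134
V = π·3² × L = 28.274334 × 788.384134 = 22291.036232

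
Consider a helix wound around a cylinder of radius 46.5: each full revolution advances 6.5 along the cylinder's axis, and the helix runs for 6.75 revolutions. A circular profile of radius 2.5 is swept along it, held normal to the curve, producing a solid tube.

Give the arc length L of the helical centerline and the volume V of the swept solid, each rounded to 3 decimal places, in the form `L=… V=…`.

2πR = 2π·46.5 = 292.168117
per-turn = √(292.168117² + 6.5²) = √(85362.2085 + 42.25) = √85404.4585 = 292.240412
L = 6.75 × 292.240412 = 1972.622782
V = π·2.5² × L = 19.634954 × 1972.622782 = 38732.357745

L=1972.623 V=38732.358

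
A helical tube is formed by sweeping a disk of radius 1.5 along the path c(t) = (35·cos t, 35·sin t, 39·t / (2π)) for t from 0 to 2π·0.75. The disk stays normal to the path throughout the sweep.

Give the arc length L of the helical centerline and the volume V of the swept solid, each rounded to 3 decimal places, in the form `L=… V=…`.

L=167.507 V=1184.039

2πR = 2π·35 = 219.911486
per-turn = √(219.911486² + 39²) = √(48361.0616 + 1521) = √49882.0616 = 223.342924
L = 0.75 × 223.342924 = 167.507193
V = π·1.5² × L = 7.068583 × 167.507193 = 1184.038574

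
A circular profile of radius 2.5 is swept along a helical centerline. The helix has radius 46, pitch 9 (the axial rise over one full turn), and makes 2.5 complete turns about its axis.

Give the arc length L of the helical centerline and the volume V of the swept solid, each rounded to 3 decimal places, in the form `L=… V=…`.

2πR = 2π·46 = 289.026524
per-turn = √(289.026524² + 9²) = √(83536.3317 + 81) = √83617.3317 = 289.166616
L = 2.5 × 289.166616 = 722.916539
V = π·2.5² × L = 19.634954 × 722.916539 = 14194.433057

L=722.917 V=14194.433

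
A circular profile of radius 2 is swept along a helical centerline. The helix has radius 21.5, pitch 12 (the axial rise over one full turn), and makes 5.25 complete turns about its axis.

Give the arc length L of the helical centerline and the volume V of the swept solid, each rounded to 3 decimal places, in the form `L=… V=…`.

L=712.007 V=8947.346

2πR = 2π·21.5 = 135.088484
per-turn = √(135.088484² + 12²) = √(18248.8985 + 144) = √18392.8985 = 135.620421
L = 5.25 × 135.620421 = 712.007209
V = π·2² × L = 12.566371 × 712.007209 = 8947.346471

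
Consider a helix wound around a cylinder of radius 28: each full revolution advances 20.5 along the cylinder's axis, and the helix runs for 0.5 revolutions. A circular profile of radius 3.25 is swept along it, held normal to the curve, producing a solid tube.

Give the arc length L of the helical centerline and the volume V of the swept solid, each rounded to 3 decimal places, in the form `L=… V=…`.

2πR = 2π·28 = 175.929189
per-turn = √(175.929189² + 20.5²) = √(30951.0794 + 420.25) = √31371.3294 = 177.119534
L = 0.5 × 177.119534 = 88.559767
V = π·3.25² × L = 33.183072 × 88.559767 = 2938.685164

L=88.560 V=2938.685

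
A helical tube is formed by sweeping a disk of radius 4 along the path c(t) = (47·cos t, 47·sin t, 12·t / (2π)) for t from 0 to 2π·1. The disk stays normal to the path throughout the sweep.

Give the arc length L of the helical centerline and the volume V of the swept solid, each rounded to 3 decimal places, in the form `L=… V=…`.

L=295.553 V=14856.135

2πR = 2π·47 = 295.309709
per-turn = √(295.309709² + 12²) = √(87207.8245 + 144) = √87351.8245 = 295.553421
L = 1 × 295.553421 = 295.553421
V = π·4² × L = 50.265482 × 295.553421 = 14856.135283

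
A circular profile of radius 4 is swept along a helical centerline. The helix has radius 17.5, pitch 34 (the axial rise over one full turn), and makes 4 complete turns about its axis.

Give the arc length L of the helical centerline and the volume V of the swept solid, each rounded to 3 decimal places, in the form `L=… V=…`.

2πR = 2π·17.5 = 109.955743
per-turn = √(109.955743² + 34²) = √(12090.2654 + 1156) = √13246.2654 = 115.092421
L = 4 × 115.092421 = 460.369684
V = π·4² × L = 50.265482 × 460.369684 = 23140.704292

L=460.370 V=23140.704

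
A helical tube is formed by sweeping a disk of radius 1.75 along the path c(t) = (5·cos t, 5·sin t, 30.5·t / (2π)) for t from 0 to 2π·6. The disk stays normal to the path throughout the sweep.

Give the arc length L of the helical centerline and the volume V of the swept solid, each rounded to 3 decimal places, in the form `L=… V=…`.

2πR = 2π·5 = 31.415927
per-turn = √(31.415927² + 30.5²) = √(986.9604 + 930.25) = √1917.2104 = 43.785962
L = 6 × 43.785962 = 262.715770
V = π·1.75² × L = 9.621128 × 262.715770 = 2527.621921

L=262.716 V=2527.622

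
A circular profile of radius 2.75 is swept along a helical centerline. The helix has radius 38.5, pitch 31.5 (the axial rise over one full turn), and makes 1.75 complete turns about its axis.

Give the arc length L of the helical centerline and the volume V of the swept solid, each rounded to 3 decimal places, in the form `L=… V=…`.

2πR = 2π·38.5 = 241.902634
per-turn = √(241.902634² + 31.5²) = √(58516.8845 + 992.25) = √59509.1345 = 243.944942
L = 1.75 × 243.944942 = 426.903648
V = π·2.75² × L = 23.758294 × 426.903648 = 10142.502560

L=426.904 V=10142.503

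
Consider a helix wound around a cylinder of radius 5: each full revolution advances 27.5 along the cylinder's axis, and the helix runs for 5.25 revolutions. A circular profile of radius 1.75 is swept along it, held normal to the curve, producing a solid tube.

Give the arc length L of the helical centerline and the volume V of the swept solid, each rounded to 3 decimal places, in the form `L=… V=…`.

L=219.197 V=2108.920

2πR = 2π·5 = 31.415927
per-turn = √(31.415927² + 27.5²) = √(986.9604 + 756.25) = √1743.2104 = 41.751772
L = 5.25 × 41.751772 = 219.196801
V = π·1.75² × L = 9.621128 × 219.196801 = 2108.920374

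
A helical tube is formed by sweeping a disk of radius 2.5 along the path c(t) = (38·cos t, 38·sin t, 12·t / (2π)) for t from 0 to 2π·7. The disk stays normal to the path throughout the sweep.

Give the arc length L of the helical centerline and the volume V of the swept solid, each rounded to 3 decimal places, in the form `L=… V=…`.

L=1673.437 V=32857.856

2πR = 2π·38 = 238.761042
per-turn = √(238.761042² + 12²) = √(57006.8350 + 144) = √57150.8350 = 239.062408
L = 7 × 239.062408 = 1673.436857
V = π·2.5² × L = 19.634954 × 1673.436857 = 32857.855861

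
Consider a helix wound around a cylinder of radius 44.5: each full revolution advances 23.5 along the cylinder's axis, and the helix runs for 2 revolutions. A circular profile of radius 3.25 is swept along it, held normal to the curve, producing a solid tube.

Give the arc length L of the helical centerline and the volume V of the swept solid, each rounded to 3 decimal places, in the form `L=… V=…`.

L=561.175 V=18621.516

2πR = 2π·44.5 = 279.601746
per-turn = √(279.601746² + 23.5²) = √(78177.1365 + 552.25) = √78729.3865 = 280.587574
L = 2 × 280.587574 = 561.175147
V = π·3.25² × L = 33.183072 × 561.175147 = 18621.515541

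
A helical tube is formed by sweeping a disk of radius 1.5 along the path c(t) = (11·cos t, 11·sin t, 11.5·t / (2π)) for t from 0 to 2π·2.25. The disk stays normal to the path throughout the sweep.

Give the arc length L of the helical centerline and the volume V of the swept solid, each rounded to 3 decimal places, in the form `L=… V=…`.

L=157.647 V=1114.340

2πR = 2π·11 = 69.115038
per-turn = √(69.115038² + 11.5²) = √(4776.8885 + 132.25) = √4909.1385 = 70.065245
L = 2.25 × 70.065245 = 157.646801
V = π·1.5² × L = 7.068583 × 157.646801 = 1114.339570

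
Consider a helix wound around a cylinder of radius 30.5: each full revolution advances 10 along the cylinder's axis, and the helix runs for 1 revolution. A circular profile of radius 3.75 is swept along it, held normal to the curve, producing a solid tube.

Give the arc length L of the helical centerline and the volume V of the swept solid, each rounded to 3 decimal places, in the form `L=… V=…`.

L=191.898 V=8477.789

2πR = 2π·30.5 = 191.637152
per-turn = √(191.637152² + 10²) = √(36724.7980 + 100) = √36824.7980 = 191.897884
L = 1 × 191.897884 = 191.897884
V = π·3.75² × L = 44.178647 × 191.897884 = 8477.788829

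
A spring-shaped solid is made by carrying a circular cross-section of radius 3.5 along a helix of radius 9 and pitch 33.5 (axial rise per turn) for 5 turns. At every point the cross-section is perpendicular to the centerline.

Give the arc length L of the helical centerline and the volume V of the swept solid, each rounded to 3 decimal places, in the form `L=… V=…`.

2πR = 2π·9 = 56.548668
per-turn = √(56.548668² + 33.5²) = √(3197.7518 + 1122.25) = √4320.0018 = 65.726721
L = 5 × 65.726721 = 328.633604
V = π·3.5² × L = 38.484510 × 328.633604 = 12647.303220

L=328.634 V=12647.303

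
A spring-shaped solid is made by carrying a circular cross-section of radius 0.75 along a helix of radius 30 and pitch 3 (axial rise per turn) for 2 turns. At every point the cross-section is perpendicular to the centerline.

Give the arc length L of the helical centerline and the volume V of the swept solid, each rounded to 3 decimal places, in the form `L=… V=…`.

2πR = 2π·30 = 188.495559
per-turn = √(188.495559² + 3²) = √(35530.5758 + 9) = √35539.5758 = 188.519431
L = 2 × 188.519431 = 377.038862
V = π·0.75² × L = 1.767146 × 377.038862 = 666.282667

L=377.039 V=666.283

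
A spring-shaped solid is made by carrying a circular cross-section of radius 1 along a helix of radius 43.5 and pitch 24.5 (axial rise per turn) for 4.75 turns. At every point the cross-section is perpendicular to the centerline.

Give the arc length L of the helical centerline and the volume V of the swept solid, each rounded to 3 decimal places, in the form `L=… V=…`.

2πR = 2π·43.5 = 273.318561
per-turn = √(273.318561² + 24.5²) = √(74703.0357 + 600.25) = √75303.2857 = 274.414442
L = 4.75 × 274.414442 = 1303.468597
V = π·1² × L = 3.141593 × 1303.468597 = 4094.967369

L=1303.469 V=4094.967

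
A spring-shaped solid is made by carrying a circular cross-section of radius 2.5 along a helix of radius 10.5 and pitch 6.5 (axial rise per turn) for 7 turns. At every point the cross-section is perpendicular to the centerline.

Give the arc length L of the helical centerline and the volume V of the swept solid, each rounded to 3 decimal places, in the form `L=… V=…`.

2πR = 2π·10.5 = 65.973446
per-turn = √(65.973446² + 6.5²) = √(4352.4955 + 42.25) = √4394.7455 = 66.292877
L = 7 × 66.292877 = 464.050139
V = π·2.5² × L = 19.634954 × 464.050139 = 9111.603172

L=464.050 V=9111.603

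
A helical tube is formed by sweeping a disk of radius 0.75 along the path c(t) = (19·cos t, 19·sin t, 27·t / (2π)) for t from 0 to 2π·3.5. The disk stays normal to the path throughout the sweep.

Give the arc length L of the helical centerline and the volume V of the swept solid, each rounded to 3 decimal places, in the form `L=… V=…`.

L=428.385 V=757.019

2πR = 2π·19 = 119.380521
per-turn = √(119.380521² + 27²) = √(14251.7088 + 729) = √14980.7088 = 122.395706
L = 3.5 × 122.395706 = 428.384970
V = π·0.75² × L = 1.767146 × 428.384970 = 757.018729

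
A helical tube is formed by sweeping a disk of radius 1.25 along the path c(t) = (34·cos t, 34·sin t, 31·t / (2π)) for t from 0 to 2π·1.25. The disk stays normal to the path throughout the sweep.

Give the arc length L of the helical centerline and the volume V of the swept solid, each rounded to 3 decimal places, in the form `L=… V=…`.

2πR = 2π·34 = 213.628300
per-turn = √(213.628300² + 31²) = √(45637.0508 + 961) = √46598.0508 = 215.865817
L = 1.25 × 215.865817 = 269.832271
V = π·1.25² × L = 4.908739 × 269.832271 = 1324.536061

L=269.832 V=1324.536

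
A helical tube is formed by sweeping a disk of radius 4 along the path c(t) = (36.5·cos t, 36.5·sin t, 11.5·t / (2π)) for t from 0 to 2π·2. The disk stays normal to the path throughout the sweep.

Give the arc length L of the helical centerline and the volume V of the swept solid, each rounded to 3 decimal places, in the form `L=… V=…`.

2πR = 2π·36.5 = 229.336264
per-turn = √(229.336264² + 11.5²) = √(52595.1219 + 132.25) = √52727.3719 = 229.624415
L = 2 × 229.624415 = 459.248830
V = π·4² × L = 50.265482 × 459.248830 = 23084.363984

L=459.249 V=23084.364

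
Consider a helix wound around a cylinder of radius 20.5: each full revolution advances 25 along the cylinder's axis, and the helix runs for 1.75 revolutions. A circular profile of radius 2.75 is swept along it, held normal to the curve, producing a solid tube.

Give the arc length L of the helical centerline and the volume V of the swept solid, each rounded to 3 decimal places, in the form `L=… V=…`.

L=229.616 V=5455.279

2πR = 2π·20.5 = 128.805299
per-turn = √(128.805299² + 25²) = √(16590.8050 + 625) = √17215.8050 = 131.209013
L = 1.75 × 131.209013 = 229.615772
V = π·2.75² × L = 23.758294 × 229.615772 = 5455.279123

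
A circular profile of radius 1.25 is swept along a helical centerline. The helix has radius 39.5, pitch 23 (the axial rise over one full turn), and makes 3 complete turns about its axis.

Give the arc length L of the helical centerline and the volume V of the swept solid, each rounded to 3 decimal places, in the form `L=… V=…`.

2πR = 2π·39.5 = 248.185820
per-turn = √(248.185820² + 23²) = √(61596.2011 + 529) = √62125.2011 = 249.249275
L = 3 × 249.249275 = 747.747825
V = π·1.25² × L = 4.908739 × 747.747825 = 3670.498552

L=747.748 V=3670.499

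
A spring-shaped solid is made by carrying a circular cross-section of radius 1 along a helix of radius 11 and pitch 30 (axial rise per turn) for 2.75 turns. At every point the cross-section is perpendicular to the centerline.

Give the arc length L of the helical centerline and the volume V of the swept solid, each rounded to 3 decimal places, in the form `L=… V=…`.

L=207.199 V=650.935

2πR = 2π·11 = 69.115038
per-turn = √(69.115038² + 30²) = √(4776.8885 + 900) = √5676.8885 = 75.345129
L = 2.75 × 75.345129 = 207.199106
V = π·1² × L = 3.141593 × 207.199106 = 650.935189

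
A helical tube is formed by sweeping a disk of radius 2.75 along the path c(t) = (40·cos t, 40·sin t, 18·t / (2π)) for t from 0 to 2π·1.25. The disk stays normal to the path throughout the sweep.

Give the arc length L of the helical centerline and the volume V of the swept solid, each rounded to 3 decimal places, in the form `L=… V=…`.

L=314.964 V=7483.006

2πR = 2π·40 = 251.327412
per-turn = √(251.327412² + 18²) = √(63165.4682 + 324) = √63489.4682 = 251.971165
L = 1.25 × 251.971165 = 314.963957
V = π·2.75² × L = 23.758294 × 314.963957 = 7483.006422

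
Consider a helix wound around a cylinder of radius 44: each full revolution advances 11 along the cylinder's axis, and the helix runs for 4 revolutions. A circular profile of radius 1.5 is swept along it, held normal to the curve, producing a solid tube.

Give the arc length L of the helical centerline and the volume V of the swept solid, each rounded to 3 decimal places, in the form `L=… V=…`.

2πR = 2π·44 = 276.460154
per-turn = √(276.460154² + 11²) = √(76430.2165 + 121) = √76551.2165 = 276.678905
L = 4 × 276.678905 = 1106.715620
V = π·1.5² × L = 7.068583 × 1106.715620 = 7822.911739

L=1106.716 V=7822.912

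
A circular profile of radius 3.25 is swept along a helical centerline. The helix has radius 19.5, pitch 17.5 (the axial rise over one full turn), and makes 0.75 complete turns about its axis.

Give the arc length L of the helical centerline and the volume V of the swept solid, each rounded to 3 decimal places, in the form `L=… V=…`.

2πR = 2π·19.5 = 122.522113
per-turn = √(122.522113² + 17.5²) = √(15011.6683 + 306.25) = √15317.9183 = 123.765578
L = 0.75 × 123.765578 = 92.824183
V = π·3.25² × L = 33.183072 × 92.824183 = 3080.191602

L=92.824 V=3080.192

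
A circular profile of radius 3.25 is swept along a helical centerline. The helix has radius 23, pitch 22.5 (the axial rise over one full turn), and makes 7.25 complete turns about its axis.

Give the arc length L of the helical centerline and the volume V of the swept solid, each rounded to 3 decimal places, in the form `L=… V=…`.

2πR = 2π·23 = 144.513262
per-turn = √(144.513262² + 22.5²) = √(20884.0829 + 506.25) = √21390.3329 = 146.254343
L = 7.25 × 146.254343 = 1060.343988
V = π·3.25² × L = 33.183072 × 1060.343988 = 35185.471340

L=1060.344 V=35185.471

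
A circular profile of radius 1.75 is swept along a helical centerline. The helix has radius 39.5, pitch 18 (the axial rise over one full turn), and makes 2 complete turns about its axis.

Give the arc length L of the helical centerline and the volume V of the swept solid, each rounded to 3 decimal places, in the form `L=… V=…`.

2πR = 2π·39.5 = 248.185820
per-turn = √(248.185820² + 18²) = √(61596.2011 + 324) = √61920.2011 = 248.837700
L = 2 × 248.837700 = 497.675401
V = π·1.75² × L = 9.621128 × 497.675401 = 4788.198483

L=497.675 V=4788.198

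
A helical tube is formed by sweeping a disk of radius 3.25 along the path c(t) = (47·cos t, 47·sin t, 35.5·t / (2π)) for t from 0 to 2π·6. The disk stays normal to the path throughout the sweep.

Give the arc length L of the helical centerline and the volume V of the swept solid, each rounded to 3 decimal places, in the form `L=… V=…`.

L=1784.615 V=59219.009

2πR = 2π·47 = 295.309709
per-turn = √(295.309709² + 35.5²) = √(87207.8245 + 1260.25) = √88468.0745 = 297.435833
L = 6 × 297.435833 = 1784.614995
V = π·3.25² × L = 33.183072 × 1784.614995 = 59219.008603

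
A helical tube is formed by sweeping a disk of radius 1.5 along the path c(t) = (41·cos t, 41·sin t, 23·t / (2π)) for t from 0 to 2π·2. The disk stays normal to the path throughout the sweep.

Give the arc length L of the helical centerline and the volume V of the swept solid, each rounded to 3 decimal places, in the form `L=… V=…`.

L=517.271 V=3656.370

2πR = 2π·41 = 257.610598
per-turn = √(257.610598² + 23²) = √(66363.2200 + 529) = √66892.2200 = 258.635303
L = 2 × 258.635303 = 517.270606
V = π·1.5² × L = 7.068583 × 517.270606 = 3656.370456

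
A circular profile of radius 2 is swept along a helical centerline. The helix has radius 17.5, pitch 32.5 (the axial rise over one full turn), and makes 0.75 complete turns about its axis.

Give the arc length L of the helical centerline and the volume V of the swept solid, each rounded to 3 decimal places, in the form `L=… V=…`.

2πR = 2π·17.5 = 109.955743
per-turn = √(109.955743² + 32.5²) = √(12090.2654 + 1056.25) = √13146.5154 = 114.658255
L = 0.75 × 114.658255 = 85.993691
V = π·2² × L = 12.566371 × 85.993691 = 1080.628593

L=85.994 V=1080.629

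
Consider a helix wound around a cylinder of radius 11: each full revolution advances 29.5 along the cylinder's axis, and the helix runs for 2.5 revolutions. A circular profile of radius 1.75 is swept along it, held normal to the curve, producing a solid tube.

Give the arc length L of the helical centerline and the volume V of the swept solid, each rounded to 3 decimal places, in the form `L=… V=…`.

L=187.869 V=1807.508

2πR = 2π·11 = 69.115038
per-turn = √(69.115038² + 29.5²) = √(4776.8885 + 870.25) = √5647.1385 = 75.147445
L = 2.5 × 75.147445 = 187.868613
V = π·1.75² × L = 9.621128 × 187.868613 = 1807.507881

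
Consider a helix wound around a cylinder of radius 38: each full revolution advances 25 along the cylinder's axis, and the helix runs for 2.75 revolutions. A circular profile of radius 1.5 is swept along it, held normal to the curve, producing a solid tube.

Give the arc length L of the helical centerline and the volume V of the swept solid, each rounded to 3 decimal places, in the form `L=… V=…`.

L=660.182 V=4666.554

2πR = 2π·38 = 238.761042
per-turn = √(238.761042² + 25²) = √(57006.8350 + 625) = √57631.8350 = 240.066314
L = 2.75 × 240.066314 = 660.182363
V = π·1.5² × L = 7.068583 × 660.182363 = 4666.554138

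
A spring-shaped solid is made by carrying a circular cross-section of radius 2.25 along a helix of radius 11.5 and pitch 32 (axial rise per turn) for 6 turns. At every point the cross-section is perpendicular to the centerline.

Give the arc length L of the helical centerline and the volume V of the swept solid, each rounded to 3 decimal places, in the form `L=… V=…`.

2πR = 2π·11.5 = 72.256631
per-turn = √(72.256631² + 32²) = √(5221.0207 + 1024) = √6245.0207 = 79.025444
L = 6 × 79.025444 = 474.152661
V = π·2.25² × L = 15.904313 × 474.152661 = 7541.072244

L=474.153 V=7541.072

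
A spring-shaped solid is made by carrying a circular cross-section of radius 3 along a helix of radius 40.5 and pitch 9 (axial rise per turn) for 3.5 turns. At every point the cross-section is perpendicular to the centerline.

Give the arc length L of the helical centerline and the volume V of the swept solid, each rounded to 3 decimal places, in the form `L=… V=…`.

2πR = 2π·40.5 = 254.469005
per-turn = √(254.469005² + 9²) = √(64754.4745 + 81) = √64835.4745 = 254.628110
L = 3.5 × 254.628110 = 891.198386
V = π·3² × L = 28.274334 × 891.198386 = 25198.040707

L=891.198 V=25198.041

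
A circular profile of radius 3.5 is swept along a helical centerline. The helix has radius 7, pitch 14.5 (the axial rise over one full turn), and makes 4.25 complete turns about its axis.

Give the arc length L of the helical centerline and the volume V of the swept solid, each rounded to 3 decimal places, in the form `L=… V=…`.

2πR = 2π·7 = 43.982297
per-turn = √(43.982297² + 14.5²) = √(1934.4425 + 210.25) = √2144.6925 = 46.310824
L = 4.25 × 46.310824 = 196.821004
V = π·3.5² × L = 38.484510 × 196.821004 = 7574.559897

L=196.821 V=7574.560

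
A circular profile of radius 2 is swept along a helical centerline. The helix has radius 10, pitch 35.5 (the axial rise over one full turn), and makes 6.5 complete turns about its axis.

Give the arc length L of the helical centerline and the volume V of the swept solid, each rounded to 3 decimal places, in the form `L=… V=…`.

2πR = 2π·10 = 62.831853
per-turn = √(62.831853² + 35.5²) = √(3947.8418 + 1260.25) = √5208.0918 = 72.167110
L = 6.5 × 72.167110 = 469.086215
V = π·2² × L = 12.566371 × 469.086215 = 5894.711225

L=469.086 V=5894.711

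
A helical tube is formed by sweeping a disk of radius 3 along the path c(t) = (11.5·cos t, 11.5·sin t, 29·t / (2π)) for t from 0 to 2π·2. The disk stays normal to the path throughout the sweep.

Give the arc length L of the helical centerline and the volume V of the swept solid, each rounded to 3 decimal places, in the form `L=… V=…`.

2πR = 2π·11.5 = 72.256631
per-turn = √(72.256631² + 29²) = √(5221.0207 + 841) = √6062.0207 = 77.858980
L = 2 × 77.858980 = 155.717960
V = π·3² × L = 28.274334 × 155.717960 = 4402.821579

L=155.718 V=4402.822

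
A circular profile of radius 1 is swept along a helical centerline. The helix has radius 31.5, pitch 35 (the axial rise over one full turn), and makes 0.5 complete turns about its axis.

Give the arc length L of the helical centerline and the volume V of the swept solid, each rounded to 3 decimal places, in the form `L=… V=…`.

L=100.496 V=315.716

2πR = 2π·31.5 = 197.920337
per-turn = √(197.920337² + 35²) = √(39172.4599 + 1225) = √40397.4599 = 200.991194
L = 0.5 × 200.991194 = 100.495597
V = π·1² × L = 3.141593 × 100.495597 = 315.716228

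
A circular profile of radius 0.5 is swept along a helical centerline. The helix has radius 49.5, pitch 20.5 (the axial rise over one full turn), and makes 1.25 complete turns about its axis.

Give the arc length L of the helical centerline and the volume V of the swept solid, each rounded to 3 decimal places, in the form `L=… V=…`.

L=389.616 V=306.003

2πR = 2π·49.5 = 311.017673
per-turn = √(311.017673² + 20.5²) = √(96731.9927 + 420.25) = √97152.2427 = 311.692545
L = 1.25 × 311.692545 = 389.615682
V = π·0.5² × L = 0.785398 × 389.615682 = 306.003441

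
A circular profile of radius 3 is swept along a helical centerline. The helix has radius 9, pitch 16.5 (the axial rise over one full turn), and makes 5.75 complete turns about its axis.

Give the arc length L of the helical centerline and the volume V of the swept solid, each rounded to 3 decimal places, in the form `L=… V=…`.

2πR = 2π·9 = 56.548668
per-turn = √(56.548668² + 16.5²) = √(3197.7518 + 272.25) = √3470.0018 = 58.906721
L = 5.75 × 58.906721 = 338.713648
V = π·3² × L = 28.274334 × 338.713648 = 9576.902775

L=338.714 V=9576.903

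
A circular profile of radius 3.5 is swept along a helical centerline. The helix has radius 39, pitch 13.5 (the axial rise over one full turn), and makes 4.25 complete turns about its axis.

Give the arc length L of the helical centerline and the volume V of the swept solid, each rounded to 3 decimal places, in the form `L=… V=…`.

L=1043.017 V=40140.007

2πR = 2π·39 = 245.044227
per-turn = √(245.044227² + 13.5²) = √(60046.6732 + 182.25) = √60228.9232 = 245.415817
L = 4.25 × 245.415817 = 1043.017222
V = π·3.5² × L = 38.484510 × 1043.017222 = 40140.006707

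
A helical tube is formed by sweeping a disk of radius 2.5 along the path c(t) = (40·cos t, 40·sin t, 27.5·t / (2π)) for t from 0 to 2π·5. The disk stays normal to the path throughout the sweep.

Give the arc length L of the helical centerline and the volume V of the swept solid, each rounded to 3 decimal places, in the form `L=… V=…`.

2πR = 2π·40 = 251.327412
per-turn = √(251.327412² + 27.5²) = √(63165.4682 + 756.25) = √63921.7182 = 252.827447
L = 5 × 252.827447 = 1264.137237
V = π·2.5² × L = 19.634954 × 1264.137237 = 24821.276607

L=1264.137 V=24821.277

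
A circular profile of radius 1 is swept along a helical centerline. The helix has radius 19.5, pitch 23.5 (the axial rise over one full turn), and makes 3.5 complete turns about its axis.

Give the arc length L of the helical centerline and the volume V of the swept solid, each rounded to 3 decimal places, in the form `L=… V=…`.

L=436.644 V=1371.758

2πR = 2π·19.5 = 122.522113
per-turn = √(122.522113² + 23.5²) = √(15011.6683 + 552.25) = √15563.9183 = 124.755434
L = 3.5 × 124.755434 = 436.644019
V = π·1² × L = 3.141593 × 436.644019 = 1371.757642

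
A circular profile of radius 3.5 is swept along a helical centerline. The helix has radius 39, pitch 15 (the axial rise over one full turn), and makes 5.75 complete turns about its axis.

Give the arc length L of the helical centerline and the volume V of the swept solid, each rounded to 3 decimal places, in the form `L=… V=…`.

2πR = 2π·39 = 245.044227
per-turn = √(245.044227² + 15²) = √(60046.6732 + 225) = √60271.6732 = 245.502899
L = 5.75 × 245.502899 = 1411.641666
V = π·3.5² × L = 38.484510 × 1411.641666 = 54326.337837

L=1411.642 V=54326.338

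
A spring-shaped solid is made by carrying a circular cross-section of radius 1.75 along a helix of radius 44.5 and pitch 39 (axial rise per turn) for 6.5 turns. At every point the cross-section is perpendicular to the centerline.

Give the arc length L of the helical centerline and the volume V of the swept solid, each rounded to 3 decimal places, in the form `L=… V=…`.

2πR = 2π·44.5 = 279.601746
per-turn = √(279.601746² + 39²) = √(78177.1365 + 1521) = √79698.1365 = 282.308584
L = 6.5 × 282.308584 = 1835.005794
V = π·1.75² × L = 9.621128 × 1835.005794 = 17654.824714

L=1835.006 V=17654.825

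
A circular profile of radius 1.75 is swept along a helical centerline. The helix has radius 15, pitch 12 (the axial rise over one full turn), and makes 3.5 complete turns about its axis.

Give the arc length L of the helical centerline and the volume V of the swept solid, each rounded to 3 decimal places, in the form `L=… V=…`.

L=332.530 V=3199.316

2πR = 2π·15 = 94.247780
per-turn = √(94.247780² + 12²) = √(8882.6440 + 144) = √9026.6440 = 95.008652
L = 3.5 × 95.008652 = 332.530282
V = π·1.75² × L = 9.621128 × 332.530282 = 3199.316242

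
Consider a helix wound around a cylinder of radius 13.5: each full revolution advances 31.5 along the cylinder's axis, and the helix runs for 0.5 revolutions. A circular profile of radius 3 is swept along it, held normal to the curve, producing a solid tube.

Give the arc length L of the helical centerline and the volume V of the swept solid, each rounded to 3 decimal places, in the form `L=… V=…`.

L=45.242 V=1279.175

2πR = 2π·13.5 = 84.823002
per-turn = √(84.823002² + 31.5²) = √(7194.9416 + 992.25) = √8187.1916 = 90.483101
L = 0.5 × 90.483101 = 45.241551
V = π·3² × L = 28.274334 × 45.241551 = 1279.174707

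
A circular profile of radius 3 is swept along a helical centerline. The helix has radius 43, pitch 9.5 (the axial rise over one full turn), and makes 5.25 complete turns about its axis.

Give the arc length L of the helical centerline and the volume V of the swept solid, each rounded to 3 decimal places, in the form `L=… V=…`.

2πR = 2π·43 = 270.176968
per-turn = √(270.176968² + 9.5²) = √(72995.5942 + 90.25) = √73085.8442 = 270.343937
L = 5.25 × 270.343937 = 1419.305668
V = π·3² × L = 28.274334 × 1419.305668 = 40129.922340

L=1419.306 V=40129.922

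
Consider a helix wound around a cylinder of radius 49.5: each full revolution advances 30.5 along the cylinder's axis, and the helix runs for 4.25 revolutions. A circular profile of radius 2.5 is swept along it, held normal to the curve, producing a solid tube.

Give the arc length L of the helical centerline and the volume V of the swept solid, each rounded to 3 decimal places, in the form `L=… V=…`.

2πR = 2π·49.5 = 311.017673
per-turn = √(311.017673² + 30.5²) = √(96731.9927 + 930.25) = √97662.2427 = 312.509588
L = 4.25 × 312.509588 = 1328.165750
V = π·2.5² × L = 19.634954 × 1328.165750 = 26078.473518

L=1328.166 V=26078.474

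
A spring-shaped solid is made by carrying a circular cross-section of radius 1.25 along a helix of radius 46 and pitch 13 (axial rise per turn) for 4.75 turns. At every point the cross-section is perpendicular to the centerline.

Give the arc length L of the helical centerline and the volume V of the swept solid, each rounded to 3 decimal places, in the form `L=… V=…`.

2πR = 2π·46 = 289.026524
per-turn = √(289.026524² + 13²) = √(83536.3317 + 169) = √83705.3317 = 289.318737
L = 4.75 × 289.318737 = 1374.264001
V = π·1.25² × L = 4.908739 × 1374.264001 = 6745.902642

L=1374.264 V=6745.903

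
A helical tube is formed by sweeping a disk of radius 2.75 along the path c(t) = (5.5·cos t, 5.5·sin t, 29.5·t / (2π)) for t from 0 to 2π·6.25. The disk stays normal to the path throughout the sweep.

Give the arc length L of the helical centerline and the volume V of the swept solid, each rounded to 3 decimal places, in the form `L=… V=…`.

L=283.978 V=6746.830

2πR = 2π·5.5 = 34.557519
per-turn = √(34.557519² + 29.5²) = √(1194.2221 + 870.25) = √2064.4721 = 45.436463
L = 6.25 × 45.436463 = 283.977891
V = π·2.75² × L = 23.758294 × 283.977891 = 6746.830354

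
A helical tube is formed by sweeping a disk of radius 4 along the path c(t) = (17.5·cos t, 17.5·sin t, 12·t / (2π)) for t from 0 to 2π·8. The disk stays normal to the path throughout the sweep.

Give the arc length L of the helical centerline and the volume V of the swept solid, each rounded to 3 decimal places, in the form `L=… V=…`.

2πR = 2π·17.5 = 109.955743
per-turn = √(109.955743² + 12²) = √(12090.2654 + 144) = √12234.2654 = 110.608614
L = 8 × 110.608614 = 884.868908
V = π·4² × L = 50.265482 × 884.868908 = 44478.362592

L=884.869 V=44478.363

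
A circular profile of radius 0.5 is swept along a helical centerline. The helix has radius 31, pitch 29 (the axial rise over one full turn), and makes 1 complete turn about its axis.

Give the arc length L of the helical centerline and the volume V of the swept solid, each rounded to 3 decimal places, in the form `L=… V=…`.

2πR = 2π·31 = 194.778745
per-turn = √(194.778745² + 29²) = √(37938.7593 + 841) = √38779.7593 = 196.925771
L = 1 × 196.925771 = 196.925771
V = π·0.5² × L = 0.785398 × 196.925771 = 154.665139

L=196.926 V=154.665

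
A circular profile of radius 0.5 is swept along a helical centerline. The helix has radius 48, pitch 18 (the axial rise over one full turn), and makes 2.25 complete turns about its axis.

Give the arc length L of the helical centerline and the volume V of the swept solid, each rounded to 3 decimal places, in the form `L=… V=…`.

2πR = 2π·48 = 301.592895
per-turn = √(301.592895² + 18²) = √(90958.2742 + 324) = √91282.2742 = 302.129565
L = 2.25 × 302.129565 = 679.791522
V = π·0.5² × L = 0.785398 × 679.791522 = 533.907013

L=679.792 V=533.907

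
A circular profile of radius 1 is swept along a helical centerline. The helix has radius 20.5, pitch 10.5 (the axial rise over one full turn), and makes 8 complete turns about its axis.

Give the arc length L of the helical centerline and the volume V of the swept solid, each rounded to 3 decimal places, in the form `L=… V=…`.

2πR = 2π·20.5 = 128.805299
per-turn = √(128.805299² + 10.5²) = √(16590.8050 + 110.25) = √16701.0550 = 129.232562
L = 8 × 129.232562 = 1033.860493
V = π·1² × L = 3.141593 × 1033.860493 = 3247.968531

L=1033.860 V=3247.969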